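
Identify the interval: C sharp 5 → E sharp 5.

C to E spans three letter names (C-D-E), so the interval is some kind of third.
C#5 to E#5 is 4 semitones, matching the major third exactly, so the quality is major.

major third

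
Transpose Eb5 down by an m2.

D5

Counting two letter names down from E lands on D.
Moving 1 semitone down from Eb5 (the size of a minor second) reaches D5.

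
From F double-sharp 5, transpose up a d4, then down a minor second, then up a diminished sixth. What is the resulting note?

Up a diminished fourth from F##5: B5 (4 semitones up).
Down a minor second from B5: A#5 (1 semitone down).
A#5 up a diminished sixth → F6 (7 semitones).

F 6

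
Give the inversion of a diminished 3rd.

Inverted interval numbers add to nine, so a third pairs with a sixth (3 + 6 = 9).
The quality also flips — diminished becomes augmented — giving an augmented sixth.

A6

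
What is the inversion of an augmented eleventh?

diminished fifth

First reduce the compound augmented eleventh to its simple form, an augmented fourth.
Interval numbers invert to sum to nine: 4 + 5 = 9, so a fourth inverts to a fifth.
The quality also flips — augmented becomes diminished — giving a diminished fifth.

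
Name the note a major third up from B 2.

Three letter names up from B: D.
Moving 4 semitones up from B2 (the size of a major third) reaches D#3.

D-sharp 3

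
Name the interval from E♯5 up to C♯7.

m13

E to C spans six letter names (E-F-G-A-B-C), plus an octave — that makes it a thirteenth of some quality.
E#5 to C#7 is 20 semitones, a half step short of the major thirteenth (21), so this is minor.
(Equivalently, a compound minor sixth: a minor sixth plus an octave.)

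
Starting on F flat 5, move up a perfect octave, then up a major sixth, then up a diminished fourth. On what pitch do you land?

Fb5 up a perfect octave → Fb6 (12 semitones).
A major sixth up from Fb6 is Db7.
A diminished fourth up from Db7 is Gbb7.

G double-flat 7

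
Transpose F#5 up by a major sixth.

Six letter names up from F: D.
A major sixth is 9 semitones; 9 semitones up from F#5 gives D#6.

D#6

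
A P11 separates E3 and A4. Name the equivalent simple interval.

P4

Each octave removed subtracts seven from the number: 11 − 7 = 4.
That makes a perfect eleventh a compound perfect fourth — an octave plus a perfect fourth.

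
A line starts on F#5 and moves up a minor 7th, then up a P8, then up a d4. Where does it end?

Up a minor seventh from F#5: E6 (10 semitones up).
E6 up a perfect octave → E7 (12 semitones).
E7 up a diminished fourth → Ab7 (4 semitones).

Ab7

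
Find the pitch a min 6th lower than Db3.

Counting six letter names down from D lands on F.
Moving 8 semitones down from Db3 (the size of a minor sixth) reaches F2.

F2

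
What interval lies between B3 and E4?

perfect fourth

B to E spans four letter names (B-C-D-E), so the interval is some kind of fourth.
The perfect fourth spans 5 semitones, and B3 to E4 is exactly 5 semitones — so this is a perfect fourth.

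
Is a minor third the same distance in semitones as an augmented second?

Both span 3 semitones: a minor third and an augmented second are the same chromatic distance.

Yes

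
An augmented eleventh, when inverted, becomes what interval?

First reduce the compound augmented eleventh to its simple form, an augmented fourth.
The rule of nine gives the new number: 9 − 4 = 5, so a fourth becomes a fifth.
Quality inverts too: augmented becomes diminished. That makes the inversion a diminished fifth.

diminished 5th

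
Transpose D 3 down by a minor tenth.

Counting three letter names plus an octave down from D lands on B.
Moving 15 semitones down from D3 (the size of a minor tenth) reaches B1.

B 1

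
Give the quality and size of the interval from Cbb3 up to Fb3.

augmented 4th

C to F spans four letter names (C-D-E-F): a fourth.
The perfect fourth is 5 semitones; here we have 6, one semitone wider: augmented.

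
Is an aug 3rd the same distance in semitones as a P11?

No

An augmented third is 5 semitones but a perfect eleventh is 17 semitones — different sizes.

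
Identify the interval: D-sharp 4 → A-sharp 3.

perfect fourth

Descending from D#4 to A#3 is the same interval as ascending A#3 to D#4.
A to D spans four letter names (A-B-C-D), so the interval is some kind of fourth.
The perfect fourth spans 5 semitones, and A#3 to D#4 is exactly 5 semitones — so this is a perfect fourth.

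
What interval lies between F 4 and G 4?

M2

F to G spans two letter names (F-G): a second.
The major second spans 2 semitones, and F4 to G4 is exactly 2 semitones — so this is a major second.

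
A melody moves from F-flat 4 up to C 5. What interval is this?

F to C spans five letter names (F-G-A-B-C) — that makes it a fifth of some quality.
Fb4 to C5 spans 8 semitones — one semitone wider than the perfect fifth (7) — giving an augmented fifth.

augmented fifth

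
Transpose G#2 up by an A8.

The letter stays G (same as the start), shifted an octave up.
An augmented octave is 13 semitones; 13 semitones up from G#2 gives G##3.

G##3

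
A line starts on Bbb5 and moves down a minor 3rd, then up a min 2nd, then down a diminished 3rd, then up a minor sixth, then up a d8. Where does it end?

Dbb7

A minor third down from Bbb5 is Gb5.
A minor second up from Gb5 is Abb5.
Down a diminished third from Abb5: F5 (2 semitones down).
A minor sixth up from F5 is Db6.
Db6 up a diminished octave → Dbb7 (11 semitones).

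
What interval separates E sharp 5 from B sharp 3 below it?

Descending from E#5 to B#3 is the same interval as ascending B#3 to E#5.
B to E spans four letter names (B-C-D-E), plus an octave — that makes it an eleventh of some quality.
Counting semitones, B#3→E#5 is 17, which is the perfect eleventh.
(Equivalently, a compound perfect fourth: a perfect fourth plus an octave.)

perfect eleventh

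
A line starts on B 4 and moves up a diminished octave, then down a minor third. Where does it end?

A diminished octave up from B4 is Bb5.
Bb5 down a minor third → G5 (3 semitones).

G 5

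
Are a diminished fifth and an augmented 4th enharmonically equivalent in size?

Both span 6 semitones: a diminished fifth and an augmented fourth are the same chromatic distance.

Yes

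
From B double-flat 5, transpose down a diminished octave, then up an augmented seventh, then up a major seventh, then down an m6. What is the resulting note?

B double-sharp 5

Bbb5 down a diminished octave → Bb4 (11 semitones).
Bb4 up an augmented seventh → A#5 (12 semitones).
A major seventh up from A#5 is G##6.
Down a minor sixth from G##6: B##5 (8 semitones down).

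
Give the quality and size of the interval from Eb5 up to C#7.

augmented thirteenth

E to C spans six letter names (E-F-G-A-B-C), plus an octave — that makes it a thirteenth of some quality.
Eb5 to C#7 spans 22 semitones — one semitone wider than the major thirteenth (21) — giving an augmented thirteenth.
(Equivalently, a compound augmented sixth: an augmented sixth plus an octave.)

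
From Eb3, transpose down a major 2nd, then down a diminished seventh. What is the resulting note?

Eb3 down a major second → Db3 (2 semitones).
Down a diminished seventh from Db3: E2 (9 semitones down).

E2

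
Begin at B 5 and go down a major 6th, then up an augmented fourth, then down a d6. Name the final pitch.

B double-sharp 4

Down a major sixth from B5: D5 (9 semitones down).
D5 up an augmented fourth → G#5 (6 semitones).
A diminished sixth down from G#5 is B##4.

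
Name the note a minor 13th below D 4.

F-sharp 2

The thirteenth's letter: D down six letter names plus an octave → F.
Moving 20 semitones down from D4 (the size of a minor thirteenth) reaches F#2.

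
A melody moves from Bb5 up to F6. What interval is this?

P5

B to F spans five letter names (B-C-D-E-F), so the interval is some kind of fifth.
Bb5 to F6 is 7 semitones, matching the perfect fifth exactly, so the quality is perfect.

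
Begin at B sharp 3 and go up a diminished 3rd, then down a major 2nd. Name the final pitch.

B#3 up a diminished third → D4 (2 semitones).
Down a major second from D4: C4 (2 semitones down).

C 4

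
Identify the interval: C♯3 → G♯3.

perfect fifth

C to G spans five letter names (C-D-E-F-G) — that makes it a fifth of some quality.
C#3 to G#3 is 7 semitones, matching the perfect fifth exactly, so the quality is perfect.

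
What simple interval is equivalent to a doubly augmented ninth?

doubly augmented second

Each octave removed subtracts seven from the number: 9 − 7 = 2.
That makes a doubly augmented ninth a compound doubly augmented second — an octave plus a doubly augmented second.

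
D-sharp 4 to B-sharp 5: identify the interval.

D to B spans six letter names (D-E-F-G-A-B), plus an octave: a thirteenth.
D#4 to B#5 is 21 semitones, matching the major thirteenth exactly, so the quality is major.
(Equivalently, a compound major sixth: a major sixth plus an octave.)

major 13th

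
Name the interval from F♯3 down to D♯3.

Descending from F#3 to D#3 is the same interval as ascending D#3 to F#3.
D to F spans three letter names (D-E-F) — that makes it a third of some quality.
At 3 semitones, D#3→F#3 falls one short of a major third: minor.

minor third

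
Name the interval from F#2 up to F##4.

augmented fifteenth

F to F is the same letter name, plus 2 octaves — that makes it a fifteenth of some quality.
F#2 to F##4 spans 25 semitones — one semitone wider than the perfect fifteenth (24) — giving an augmented fifteenth.
(Equivalently, a compound augmented octave: an augmented octave plus an octave.)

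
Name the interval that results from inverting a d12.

A4

First reduce the compound diminished twelfth to its simple form, a diminished fifth.
Inverted interval numbers add to nine, so a fifth pairs with a fourth (5 + 4 = 9).
And diminished becomes augmented under inversion, so we get an augmented fourth.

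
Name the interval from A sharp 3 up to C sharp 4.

minor third

A to C spans three letter names (A-B-C): a third.
A#3 to C#4 is 3 semitones, a half step short of the major third (4), so this is minor.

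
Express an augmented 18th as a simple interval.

augmented 4th

Each octave removed subtracts seven from the number: 18 − 14 = 4.
So an augmented eighteenth is 2 octaves plus an augmented fourth. The quality is unchanged.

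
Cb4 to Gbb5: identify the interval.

diminished 12th

C to G spans five letter names (C-D-E-F-G), plus an octave: a twelfth.
The perfect twelfth is 19 semitones; here we have 18, one semitone narrower: diminished.
(Equivalently, a compound diminished fifth: a diminished fifth plus an octave.)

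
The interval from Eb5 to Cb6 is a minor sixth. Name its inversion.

M3

The rule of nine gives the new number: 9 − 6 = 3, so a sixth becomes a third.
The quality also flips — minor becomes major — giving a major third.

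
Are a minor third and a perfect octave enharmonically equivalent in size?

No

A minor third spans 3 semitones; a perfect octave spans 12 semitones. They differ by 9.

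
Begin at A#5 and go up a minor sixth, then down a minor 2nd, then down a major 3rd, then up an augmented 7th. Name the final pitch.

Up a minor sixth from A#5: F#6 (8 semitones up).
Down a minor second from F#6: E#6 (1 semitone down).
A major third down from E#6 is C#6.
An augmented seventh up from C#6 is B##6.

B##6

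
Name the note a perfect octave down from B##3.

An octave keeps the letter name B, an octave down from B.
A perfect octave is 12 semitones; 12 semitones down from B##3 gives B##2.

B##2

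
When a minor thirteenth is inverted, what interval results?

First reduce the compound minor thirteenth to its simple form, a minor sixth.
Inverted interval numbers add to nine, so a sixth pairs with a third (6 + 3 = 9).
Quality inverts too: minor becomes major. That makes the inversion a major third.

major 3rd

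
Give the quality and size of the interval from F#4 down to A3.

Descending from F#4 to A3 is the same interval as ascending A3 to F#4.
A to F spans six letter names (A-B-C-D-E-F), so the interval is some kind of sixth.
A3 to F#4 is 9 semitones, matching the major sixth exactly, so the quality is major.

major sixth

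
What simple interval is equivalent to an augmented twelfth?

augmented 5th

Take out an octave (7 from the number): 12 − 7 = 5.
Quality carries through unchanged, so the simple form is an augmented fifth.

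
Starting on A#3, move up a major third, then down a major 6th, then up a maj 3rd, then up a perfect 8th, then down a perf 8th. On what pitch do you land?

G##3

A#3 up a major third → C##4 (4 semitones).
Down a major sixth from C##4: E#3 (9 semitones down).
E#3 up a major third → G##3 (4 semitones).
A perfect octave up from G##3 is G##4.
A perfect octave down from G##4 is G##3.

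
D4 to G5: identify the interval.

perfect eleventh

D to G spans four letter names (D-E-F-G), plus an octave, so the interval is some kind of eleventh.
The perfect eleventh spans 17 semitones, and D4 to G5 is exactly 17 semitones — so this is a perfect eleventh.
(Equivalently, a compound perfect fourth: a perfect fourth plus an octave.)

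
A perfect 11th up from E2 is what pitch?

Four letters up from E (plus an octave) reaches A.
Moving 17 semitones up from E2 (the size of a perfect eleventh) reaches A3.

A3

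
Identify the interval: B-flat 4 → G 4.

Descending from Bb4 to G4 is the same interval as ascending G4 to Bb4.
G to B spans three letter names (G-A-B), so the interval is some kind of third.
At 3 semitones, G4→Bb4 falls one short of a major third: minor.

minor 3rd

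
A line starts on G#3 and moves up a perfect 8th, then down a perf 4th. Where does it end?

Up a perfect octave from G#3: G#4 (12 semitones up).
Down a perfect fourth from G#4: D#4 (5 semitones down).

D#4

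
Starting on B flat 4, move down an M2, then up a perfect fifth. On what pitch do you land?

Down a major second from Bb4: Ab4 (2 semitones down).
Ab4 up a perfect fifth → Eb5 (7 semitones).

E flat 5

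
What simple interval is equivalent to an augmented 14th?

augmented 7th

Subtracting seven from the interval number removes an octave: 14 − 7 = 7.
That makes an augmented fourteenth a compound augmented seventh — an octave plus an augmented seventh.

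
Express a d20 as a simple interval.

diminished sixth

Subtracting seven from the interval number removes an octave: 20 − 14 = 6.
Quality carries through unchanged, so the simple form is a diminished sixth.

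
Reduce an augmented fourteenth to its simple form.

augmented 7th

Take out an octave (7 from the number): 14 − 7 = 7.
That makes an augmented fourteenth a compound augmented seventh — an octave plus an augmented seventh.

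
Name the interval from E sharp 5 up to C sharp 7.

E to C spans six letter names (E-F-G-A-B-C), plus an octave: a thirteenth.
A major thirteenth would be 21 semitones, but E#5 to C#7 is 20 — one semitone narrower, making it a minor thirteenth.
(Equivalently, a compound minor sixth: a minor sixth plus an octave.)

m13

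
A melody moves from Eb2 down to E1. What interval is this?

diminished octave

Descending from Eb2 to E1 is the same interval as ascending E1 to Eb2.
E to E is the same letter name, plus an octave, so the interval is some kind of octave.
The perfect octave is 12 semitones; here we have 11, one semitone narrower: diminished.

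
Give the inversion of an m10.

First reduce the compound minor tenth to its simple form, a minor third.
Interval numbers invert to sum to nine: 3 + 6 = 9, so a third inverts to a sixth.
And minor becomes major under inversion, so we get a major sixth.

major 6th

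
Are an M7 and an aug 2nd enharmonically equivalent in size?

A major seventh spans 11 semitones; an augmented second spans 3 semitones. They differ by 8.

No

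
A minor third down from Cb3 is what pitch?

Ab2

Counting three letter names down from C lands on A.
Moving 3 semitones down from Cb3 (the size of a minor third) reaches Ab2.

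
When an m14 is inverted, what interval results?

major second

First reduce the compound minor fourteenth to its simple form, a minor seventh.
Interval numbers invert to sum to nine: 7 + 2 = 9, so a seventh inverts to a second.
And minor becomes major under inversion, so we get a major second.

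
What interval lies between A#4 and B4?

m2

A to B spans two letter names (A-B): a second.
At 1 semitone, A#4→B4 falls one short of a major second: minor.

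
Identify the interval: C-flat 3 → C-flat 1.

Descending from Cb3 to Cb1 is the same interval as ascending Cb1 to Cb3.
C to C is the same letter name, plus 2 octaves — that makes it a fifteenth of some quality.
The perfect fifteenth spans 24 semitones, and Cb1 to Cb3 is exactly 24 semitones — so this is a perfect fifteenth.
(Equivalently, a compound perfect octave: a perfect octave plus an octave.)

perfect 15th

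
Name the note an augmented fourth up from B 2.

The fourth takes the letter from B up to E.
Moving 6 semitones up from B2 (the size of an augmented fourth) reaches E#3.

E-sharp 3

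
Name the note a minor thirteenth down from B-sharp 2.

Counting six letter names plus an octave down from B lands on D.
Moving 20 semitones down from B#2 (the size of a minor thirteenth) reaches D##1.

D-double-sharp 1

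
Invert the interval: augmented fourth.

The rule of nine gives the new number: 9 − 4 = 5, so a fourth becomes a fifth.
And augmented becomes diminished under inversion, so we get a diminished fifth.

diminished 5th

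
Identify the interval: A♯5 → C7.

A to C spans three letter names (A-B-C), plus an octave: a tenth.
The major tenth is 16 semitones; here we have 14, two semitones narrower: diminished.
(Equivalently, a compound diminished third: a diminished third plus an octave.)

d10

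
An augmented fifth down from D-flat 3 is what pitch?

Five letter names down from D: G.
Moving 8 semitones down from Db3 (the size of an augmented fifth) reaches Gbb2.

G-double-flat 2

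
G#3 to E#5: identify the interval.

major 13th

G to E spans six letter names (G-A-B-C-D-E), plus an octave: a thirteenth.
The major thirteenth spans 21 semitones, and G#3 to E#5 is exactly 21 semitones — so this is a major thirteenth.
(Equivalently, a compound major sixth: a major sixth plus an octave.)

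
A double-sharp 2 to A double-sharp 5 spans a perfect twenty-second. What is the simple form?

Each octave removed subtracts seven from the number: 22 − 14 = 8.
So a perfect twenty-second is 2 octaves plus a perfect octave. The quality is unchanged.

perfect octave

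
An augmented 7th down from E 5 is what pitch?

F flat 4

The seventh takes the letter from E down to F.
An augmented seventh spans 12 semitones, so from E5 the target pitch is Fb4.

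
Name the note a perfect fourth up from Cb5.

Fb5

Four letter names up from C: F.
A perfect fourth spans 5 semitones, so from Cb5 the target pitch is Fb5.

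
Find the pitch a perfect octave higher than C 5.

The letter stays C (same as the start), shifted an octave up.
A perfect octave spans 12 semitones, so from C5 the target pitch is C6.

C 6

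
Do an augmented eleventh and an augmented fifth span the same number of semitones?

No

An augmented eleventh is 18 semitones but an augmented fifth is 8 semitones — different sizes.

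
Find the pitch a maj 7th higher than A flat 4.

G 5

The seventh takes the letter from A up to G.
Moving 11 semitones up from Ab4 (the size of a major seventh) reaches G5.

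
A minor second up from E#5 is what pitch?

Counting two letter names up from E lands on F.
A minor second spans 1 semitone, so from E#5 the target pitch is F#5.

F#5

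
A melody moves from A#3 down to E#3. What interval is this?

perfect fourth

Descending from A#3 to E#3 is the same interval as ascending E#3 to A#3.
E to A spans four letter names (E-F-G-A), so the interval is some kind of fourth.
E#3 to A#3 is 5 semitones, matching the perfect fourth exactly, so the quality is perfect.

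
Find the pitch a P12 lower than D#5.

The twelfth's letter: D down five letter names plus an octave → G.
Moving 19 semitones down from D#5 (the size of a perfect twelfth) reaches G#3.

G#3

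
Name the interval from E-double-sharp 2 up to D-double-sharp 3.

E to D spans seven letter names (E-F-G-A-B-C-D), so the interval is some kind of seventh.
At 10 semitones, E##2→D##3 falls one short of a major seventh: minor.

m7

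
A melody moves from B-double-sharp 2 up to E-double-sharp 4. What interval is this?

B to E spans four letter names (B-C-D-E), plus an octave, so the interval is some kind of eleventh.
B##2 to E##4 is 17 semitones, matching the perfect eleventh exactly, so the quality is perfect.
(Equivalently, a compound perfect fourth: a perfect fourth plus an octave.)

perfect 11th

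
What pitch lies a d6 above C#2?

Ab2

Counting six letter names up from C lands on A.
A diminished sixth is 7 semitones; 7 semitones up from C#2 gives Ab2.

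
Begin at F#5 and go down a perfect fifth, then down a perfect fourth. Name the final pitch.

F#5 down a perfect fifth → B4 (7 semitones).
A perfect fourth down from B4 is F#4.

F#4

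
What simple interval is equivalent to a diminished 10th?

diminished third

Subtracting seven from the interval number removes an octave: 10 − 7 = 3.
Quality carries through unchanged, so the simple form is a diminished third.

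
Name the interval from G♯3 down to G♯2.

perfect 8th

Descending from G#3 to G#2 is the same interval as ascending G#2 to G#3.
G to G is the same letter name, plus an octave: an octave.
The perfect octave spans 12 semitones, and G#2 to G#3 is exactly 12 semitones — so this is a perfect octave.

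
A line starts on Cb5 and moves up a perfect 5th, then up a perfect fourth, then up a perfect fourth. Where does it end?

Fb6

Cb5 up a perfect fifth → Gb5 (7 semitones).
Gb5 up a perfect fourth → Cb6 (5 semitones).
Up a perfect fourth from Cb6: Fb6 (5 semitones up).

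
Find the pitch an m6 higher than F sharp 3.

Counting six letter names up from F lands on D.
A minor sixth is 8 semitones; 8 semitones up from F#3 gives D4.

D 4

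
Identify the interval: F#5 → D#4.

Descending from F#5 to D#4 is the same interval as ascending D#4 to F#5.
D to F spans three letter names (D-E-F), plus an octave — that makes it a tenth of some quality.
D#4 to F#5 is 15 semitones, a half step short of the major tenth (16), so this is minor.
(Equivalently, a compound minor third: a minor third plus an octave.)

m10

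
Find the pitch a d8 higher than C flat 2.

C double-flat 3

The letter stays C (same as the start), shifted an octave up.
Moving 11 semitones up from Cb2 (the size of a diminished octave) reaches Cbb3.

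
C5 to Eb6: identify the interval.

minor tenth

C to E spans three letter names (C-D-E), plus an octave: a tenth.
C5 to Eb6 is 15 semitones, a half step short of the major tenth (16), so this is minor.
(Equivalently, a compound minor third: a minor third plus an octave.)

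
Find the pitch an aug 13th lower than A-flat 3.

Six letters down from A (plus an octave) reaches C.
Moving 22 semitones down from Ab3 (the size of an augmented thirteenth) reaches Cbb2.

C-double-flat 2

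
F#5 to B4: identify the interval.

Descending from F#5 to B4 is the same interval as ascending B4 to F#5.
B to F spans five letter names (B-C-D-E-F), so the interval is some kind of fifth.
Counting semitones, B4→F#5 is 7, which is the perfect fifth.

perfect fifth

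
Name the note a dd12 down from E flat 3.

A sharp 1

Counting five letter names plus an octave down from E lands on A.
Moving 17 semitones down from Eb3 (the size of a doubly diminished twelfth) reaches A#1.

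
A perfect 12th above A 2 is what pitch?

The twelfth's letter: A up five letter names plus an octave → E.
A perfect twelfth is 19 semitones; 19 semitones up from A2 gives E4.

E 4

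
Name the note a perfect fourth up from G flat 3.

C flat 4

Counting four letter names up from G lands on C.
Moving 5 semitones up from Gb3 (the size of a perfect fourth) reaches Cb4.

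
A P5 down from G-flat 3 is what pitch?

C-flat 3

Counting five letter names down from G lands on C.
A perfect fifth spans 7 semitones, so from Gb3 the target pitch is Cb3.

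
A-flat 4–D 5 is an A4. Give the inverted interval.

Inverted interval numbers add to nine, so a fourth pairs with a fifth (4 + 5 = 9).
Quality inverts too: augmented becomes diminished. That makes the inversion a diminished fifth.

d5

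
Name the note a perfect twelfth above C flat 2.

Counting five letter names plus an octave up from C lands on G.
A perfect twelfth is 19 semitones; 19 semitones up from Cb2 gives Gb3.

G flat 3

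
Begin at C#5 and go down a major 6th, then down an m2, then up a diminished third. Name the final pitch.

Down a major sixth from C#5: E4 (9 semitones down).
Down a minor second from E4: D#4 (1 semitone down).
A diminished third up from D#4 is F4.

F4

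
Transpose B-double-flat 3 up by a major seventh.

A-flat 4

Seven letter names up from B: A.
Moving 11 semitones up from Bbb3 (the size of a major seventh) reaches Ab4.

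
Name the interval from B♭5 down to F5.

Descending from Bb5 to F5 is the same interval as ascending F5 to Bb5.
F to B spans four letter names (F-G-A-B), so the interval is some kind of fourth.
Counting semitones, F5→Bb5 is 5, which is the perfect fourth.

perfect 4th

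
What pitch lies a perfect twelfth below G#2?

The twelfth's letter: G down five letter names plus an octave → C.
A perfect twelfth is 19 semitones; 19 semitones down from G#2 gives C#1.

C#1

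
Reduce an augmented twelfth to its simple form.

augmented 5th

Each octave removed subtracts seven from the number: 12 − 7 = 5.
That makes an augmented twelfth a compound augmented fifth — an octave plus an augmented fifth.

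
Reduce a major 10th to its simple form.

major third

Subtracting seven from the interval number removes an octave: 10 − 7 = 3.
Quality carries through unchanged, so the simple form is a major third.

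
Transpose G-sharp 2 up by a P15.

G-sharp 4

For a fifteenth the letter name doesn't change: still G, two octaves up.
Moving 24 semitones up from G#2 (the size of a perfect fifteenth) reaches G#4.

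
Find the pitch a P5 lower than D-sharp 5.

G-sharp 4

The fifth takes the letter from D down to G.
Moving 7 semitones down from D#5 (the size of a perfect fifth) reaches G#4.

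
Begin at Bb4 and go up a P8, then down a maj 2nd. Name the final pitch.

Ab5

Up a perfect octave from Bb4: Bb5 (12 semitones up).
Down a major second from Bb5: Ab5 (2 semitones down).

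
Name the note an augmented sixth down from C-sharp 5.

E-flat 4

Six letter names down from C: E.
Moving 10 semitones down from C#5 (the size of an augmented sixth) reaches Eb4.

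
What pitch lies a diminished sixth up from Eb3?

Counting six letter names up from E lands on C.
A diminished sixth is 7 semitones; 7 semitones up from Eb3 gives Cbb4.

Cbb4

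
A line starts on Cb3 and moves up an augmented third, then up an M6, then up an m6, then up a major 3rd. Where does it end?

Up an augmented third from Cb3: E3 (5 semitones up).
Up a major sixth from E3: C#4 (9 semitones up).
Up a minor sixth from C#4: A4 (8 semitones up).
Up a major third from A4: C#5 (4 semitones up).

C#5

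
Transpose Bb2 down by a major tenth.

The tenth's letter: B down three letter names plus an octave → G.
A major tenth spans 16 semitones, so from Bb2 the target pitch is Gb1.

Gb1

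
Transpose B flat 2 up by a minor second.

Two letter names up from B: C.
A minor second spans 1 semitone, so from Bb2 the target pitch is Cb3.

C flat 3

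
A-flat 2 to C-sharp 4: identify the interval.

augmented tenth

A to C spans three letter names (A-B-C), plus an octave — that makes it a tenth of some quality.
Ab2 to C#4 spans 17 semitones — one semitone wider than the major tenth (16) — giving an augmented tenth.
(Equivalently, a compound augmented third: an augmented third plus an octave.)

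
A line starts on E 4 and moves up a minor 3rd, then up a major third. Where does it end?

Up a minor third from E4: G4 (3 semitones up).
A major third up from G4 is B4.

B 4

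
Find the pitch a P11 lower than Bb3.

F2

Counting four letter names plus an octave down from B lands on F.
A perfect eleventh is 17 semitones; 17 semitones down from Bb3 gives F2.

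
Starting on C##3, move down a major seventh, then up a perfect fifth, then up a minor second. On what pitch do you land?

B2

C##3 down a major seventh → D#2 (11 semitones).
Up a perfect fifth from D#2: A#2 (7 semitones up).
A minor second up from A#2 is B2.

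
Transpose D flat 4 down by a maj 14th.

Counting seven letter names plus an octave down from D lands on E.
Moving 23 semitones down from Db4 (the size of a major fourteenth) reaches Ebb2.

E double-flat 2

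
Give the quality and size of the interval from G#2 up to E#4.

major 13th

G to E spans six letter names (G-A-B-C-D-E), plus an octave, so the interval is some kind of thirteenth.
The major thirteenth spans 21 semitones, and G#2 to E#4 is exactly 21 semitones — so this is a major thirteenth.
(Equivalently, a compound major sixth: a major sixth plus an octave.)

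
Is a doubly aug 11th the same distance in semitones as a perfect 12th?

A doubly augmented eleventh = 19 semitones = a perfect twelfth; enharmonically equal.

Yes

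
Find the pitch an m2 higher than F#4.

G4

Counting two letter names up from F lands on G.
Moving 1 semitone up from F#4 (the size of a minor second) reaches G4.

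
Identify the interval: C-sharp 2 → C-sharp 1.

Descending from C#2 to C#1 is the same interval as ascending C#1 to C#2.
C to C is the same letter name, plus an octave — that makes it an octave of some quality.
The perfect octave spans 12 semitones, and C#1 to C#2 is exactly 12 semitones — so this is a perfect octave.

P8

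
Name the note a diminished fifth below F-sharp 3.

B-sharp 2

The fifth takes the letter from F down to B.
A diminished fifth is 6 semitones; 6 semitones down from F#3 gives B#2.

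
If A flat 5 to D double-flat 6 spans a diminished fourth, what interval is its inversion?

Inverted interval numbers add to nine, so a fourth pairs with a fifth (4 + 5 = 9).
Quality inverts too: diminished becomes augmented. That makes the inversion an augmented fifth.

A5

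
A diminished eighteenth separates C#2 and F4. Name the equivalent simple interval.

diminished fourth

Each octave removed subtracts seven from the number: 18 − 14 = 4.
That makes a diminished eighteenth a compound diminished fourth — 2 octaves plus a diminished fourth.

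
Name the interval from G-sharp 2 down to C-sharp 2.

Descending from G#2 to C#2 is the same interval as ascending C#2 to G#2.
C to G spans five letter names (C-D-E-F-G), so the interval is some kind of fifth.
The perfect fifth spans 7 semitones, and C#2 to G#2 is exactly 7 semitones — so this is a perfect fifth.

perfect 5th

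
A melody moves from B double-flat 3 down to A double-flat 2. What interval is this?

major ninth

Descending from Bbb3 to Abb2 is the same interval as ascending Abb2 to Bbb3.
A to B spans two letter names (A-B), plus an octave: a ninth.
Abb2 to Bbb3 is 14 semitones, matching the major ninth exactly, so the quality is major.
(Equivalently, a compound major second: a major second plus an octave.)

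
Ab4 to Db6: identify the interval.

perfect eleventh

A to D spans four letter names (A-B-C-D), plus an octave, so the interval is some kind of eleventh.
Ab4 to Db6 is 17 semitones, matching the perfect eleventh exactly, so the quality is perfect.
(Equivalently, a compound perfect fourth: a perfect fourth plus an octave.)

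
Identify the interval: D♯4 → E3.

major seventh

Descending from D#4 to E3 is the same interval as ascending E3 to D#4.
E to D spans seven letter names (E-F-G-A-B-C-D), so the interval is some kind of seventh.
The major seventh spans 11 semitones, and E3 to D#4 is exactly 11 semitones — so this is a major seventh.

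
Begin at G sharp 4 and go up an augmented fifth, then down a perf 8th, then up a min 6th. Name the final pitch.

Up an augmented fifth from G#4: D##5 (8 semitones up).
Down a perfect octave from D##5: D##4 (12 semitones down).
Up a minor sixth from D##4: B#4 (8 semitones up).

B sharp 4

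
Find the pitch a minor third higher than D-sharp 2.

Three letter names up from D: F.
A minor third is 3 semitones; 3 semitones up from D#2 gives F#2.

F-sharp 2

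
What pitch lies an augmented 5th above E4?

Counting five letter names up from E lands on B.
An augmented fifth spans 8 semitones, so from E4 the target pitch is B#4.

B#4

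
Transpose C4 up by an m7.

The seventh takes the letter from C up to B.
A minor seventh spans 10 semitones, so from C4 the target pitch is Bb4.

Bb4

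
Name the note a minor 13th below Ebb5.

The thirteenth's letter: E down six letter names plus an octave → G.
A minor thirteenth spans 20 semitones, so from Ebb5 the target pitch is Gb3.

Gb3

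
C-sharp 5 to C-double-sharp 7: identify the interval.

augmented fifteenth

C to C is the same letter name, plus 2 octaves: a fifteenth.
C#5 to C##7 spans 25 semitones — one semitone wider than the perfect fifteenth (24) — giving an augmented fifteenth.
(Equivalently, a compound augmented octave: an augmented octave plus an octave.)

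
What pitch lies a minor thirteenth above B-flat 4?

G-flat 6

Counting six letter names plus an octave up from B lands on G.
A minor thirteenth is 20 semitones; 20 semitones up from Bb4 gives Gb6.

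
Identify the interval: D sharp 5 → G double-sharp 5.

augmented fourth

D to G spans four letter names (D-E-F-G) — that makes it a fourth of some quality.
The perfect fourth is 5 semitones; here we have 6, one semitone wider: augmented.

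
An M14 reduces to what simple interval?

major 7th

Subtracting seven from the interval number removes an octave: 14 − 7 = 7.
That makes a major fourteenth a compound major seventh — an octave plus a major seventh.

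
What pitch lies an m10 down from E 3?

C-sharp 2

Counting three letter names plus an octave down from E lands on C.
A minor tenth is 15 semitones; 15 semitones down from E3 gives C#2.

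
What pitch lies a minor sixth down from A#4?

C##4

Six letter names down from A: C.
Moving 8 semitones down from A#4 (the size of a minor sixth) reaches C##4.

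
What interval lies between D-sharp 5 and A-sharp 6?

perfect twelfth

D to A spans five letter names (D-E-F-G-A), plus an octave, so the interval is some kind of twelfth.
The perfect twelfth spans 19 semitones, and D#5 to A#6 is exactly 19 semitones — so this is a perfect twelfth.
(Equivalently, a compound perfect fifth: a perfect fifth plus an octave.)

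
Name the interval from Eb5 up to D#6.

augmented seventh

E to D spans seven letter names (E-F-G-A-B-C-D): a seventh.
The major seventh is 11 semitones; here we have 12, one semitone wider: augmented.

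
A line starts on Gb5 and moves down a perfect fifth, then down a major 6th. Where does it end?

Ebb4

A perfect fifth down from Gb5 is Cb5.
Cb5 down a major sixth → Ebb4 (9 semitones).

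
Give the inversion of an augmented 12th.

First reduce the compound augmented twelfth to its simple form, an augmented fifth.
Inverted interval numbers add to nine, so a fifth pairs with a fourth (5 + 4 = 9).
The quality also flips — augmented becomes diminished — giving a diminished fourth.

d4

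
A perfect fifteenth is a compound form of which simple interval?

Take out an octave (7 from the number): 15 − 7 = 8.
So a perfect fifteenth is an octave plus a perfect octave. The quality is unchanged.

perfect 8th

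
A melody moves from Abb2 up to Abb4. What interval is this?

perfect fifteenth

A to A is the same letter name, plus 2 octaves: a fifteenth.
Abb2 to Abb4 is 24 semitones, matching the perfect fifteenth exactly, so the quality is perfect.
(Equivalently, a compound perfect octave: a perfect octave plus an octave.)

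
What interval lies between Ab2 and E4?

augmented twelfth

A to E spans five letter names (A-B-C-D-E), plus an octave: a twelfth.
Ab2 to E4 spans 20 semitones — one semitone wider than the perfect twelfth (19) — giving an augmented twelfth.
(Equivalently, a compound augmented fifth: an augmented fifth plus an octave.)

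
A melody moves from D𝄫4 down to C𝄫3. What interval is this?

M9

Descending from Dbb4 to Cbb3 is the same interval as ascending Cbb3 to Dbb4.
C to D spans two letter names (C-D), plus an octave, so the interval is some kind of ninth.
Cbb3 to Dbb4 is 14 semitones, matching the major ninth exactly, so the quality is major.
(Equivalently, a compound major second: a major second plus an octave.)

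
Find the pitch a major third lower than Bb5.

Gb5

Three letter names down from B: G.
A major third spans 4 semitones, so from Bb5 the target pitch is Gb5.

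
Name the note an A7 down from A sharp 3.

The seventh takes the letter from A down to B.
An augmented seventh spans 12 semitones, so from A#3 the target pitch is Bb2.

B flat 2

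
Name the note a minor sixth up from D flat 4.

B double-flat 4

The sixth takes the letter from D up to B.
A minor sixth spans 8 semitones, so from Db4 the target pitch is Bbb4.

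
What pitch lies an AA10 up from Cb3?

The tenth's letter: C up three letter names plus an octave → E.
Moving 18 semitones up from Cb3 (the size of a doubly augmented tenth) reaches E#4.

E#4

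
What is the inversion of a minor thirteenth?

major 3rd

First reduce the compound minor thirteenth to its simple form, a minor sixth.
Interval numbers invert to sum to nine: 6 + 3 = 9, so a sixth inverts to a third.
Quality inverts too: minor becomes major. That makes the inversion a major third.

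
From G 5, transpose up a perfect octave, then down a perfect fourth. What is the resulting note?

A perfect octave up from G5 is G6.
Down a perfect fourth from G6: D6 (5 semitones down).

D 6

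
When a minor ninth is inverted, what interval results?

major 7th

First reduce the compound minor ninth to its simple form, a minor second.
The rule of nine gives the new number: 9 − 2 = 7, so a second becomes a seventh.
And minor becomes major under inversion, so we get a major seventh.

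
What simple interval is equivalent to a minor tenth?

Each octave removed subtracts seven from the number: 10 − 7 = 3.
So a minor tenth is an octave plus a minor third. The quality is unchanged.

minor third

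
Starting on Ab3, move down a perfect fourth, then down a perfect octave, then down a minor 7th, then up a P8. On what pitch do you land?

A perfect fourth down from Ab3 is Eb3.
Down a perfect octave from Eb3: Eb2 (12 semitones down).
Down a minor seventh from Eb2: F1 (10 semitones down).
A perfect octave up from F1 is F2.

F2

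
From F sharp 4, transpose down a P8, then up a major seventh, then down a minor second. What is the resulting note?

D double-sharp 4

A perfect octave down from F#4 is F#3.
A major seventh up from F#3 is E#4.
A minor second down from E#4 is D##4.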